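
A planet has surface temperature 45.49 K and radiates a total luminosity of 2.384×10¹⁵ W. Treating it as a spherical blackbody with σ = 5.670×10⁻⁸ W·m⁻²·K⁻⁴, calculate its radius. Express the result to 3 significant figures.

R ≈ 2.80×10⁷ m

L = 4πR²σT⁴ ⇒ R = √(L/(4πσT⁴)).
σT⁴ = 0.242799 W/m², so R = √(2.384×10¹⁵/(4π×0.242799)) = 2.80×10⁷ m.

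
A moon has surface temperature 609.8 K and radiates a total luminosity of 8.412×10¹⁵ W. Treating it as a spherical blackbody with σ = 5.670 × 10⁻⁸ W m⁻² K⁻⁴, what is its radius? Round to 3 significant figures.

R ≈ 2.92×10⁵ m

L = 4πR²σT⁴ ⇒ R = √(L/(4πσT⁴)).
σT⁴ = 7840.30 W/m², so R = √(8.412×10¹⁵/(4π×7840.30)) = 2.92×10⁵ m.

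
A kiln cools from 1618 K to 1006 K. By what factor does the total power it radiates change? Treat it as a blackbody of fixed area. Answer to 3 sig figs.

P ∝ T⁴, so P₂/P₁ = (T₂/T₁)⁴ = (1006/1618)⁴ = (0.621755)⁴ = 0.149.

P₂/P₁ ≈ 0.149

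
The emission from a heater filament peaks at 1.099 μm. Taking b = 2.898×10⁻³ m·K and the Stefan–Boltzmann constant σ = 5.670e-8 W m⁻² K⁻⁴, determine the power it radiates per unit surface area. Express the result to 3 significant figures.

Wien's law: T = b/λ_max = 2.898×10⁻³/1.099×10⁻⁶ = 2636.94 K.
Then I = σT⁴ = 5.670×10⁻⁸×(2636.94)⁴ = 2.74×10⁶ W/m².

I ≈ 2.74×10⁶ W/m²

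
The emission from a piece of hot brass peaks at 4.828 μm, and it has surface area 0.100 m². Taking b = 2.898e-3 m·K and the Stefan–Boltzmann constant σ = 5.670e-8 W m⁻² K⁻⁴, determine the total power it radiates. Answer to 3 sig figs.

P ≈ 736 W

Wien's law: T = b/λ_max = 2.898×10⁻³/4.828×10⁻⁶ = 600.249 K.
Area A = 0.100 m².
Then P = σAT⁴ = 5.670×10⁻⁸×0.100×(600.249)⁴ = 736 W.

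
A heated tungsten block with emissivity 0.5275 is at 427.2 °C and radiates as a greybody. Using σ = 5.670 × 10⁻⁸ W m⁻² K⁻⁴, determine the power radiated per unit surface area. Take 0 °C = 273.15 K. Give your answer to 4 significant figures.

T = 427.2 °C + 273.15 = 700.35 K.
Stefan–Boltzmann: I = εσT⁴ = 0.5275 × 5.670×10⁻⁸ × (700.35)⁴ = 7196 W/m².

I ≈ 7196 W/m²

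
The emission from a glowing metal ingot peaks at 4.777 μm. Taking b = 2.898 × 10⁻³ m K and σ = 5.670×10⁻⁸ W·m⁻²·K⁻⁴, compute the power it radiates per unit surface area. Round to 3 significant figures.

Wien's law: T = b/λ_max = 2.898×10⁻³/4.777×10⁻⁶ = 606.657 K.
Then I = σT⁴ = 5.670×10⁻⁸×(606.657)⁴ = 7.68×10³ W/m².

I ≈ 7.68×10³ W/m²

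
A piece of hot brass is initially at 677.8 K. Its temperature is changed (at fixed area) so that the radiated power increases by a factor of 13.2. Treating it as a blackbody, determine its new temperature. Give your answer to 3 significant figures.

T₂ ≈ 1.29×10³ K

P ∝ T⁴, so T₂/T₁ = (P₂/P₁)^(1/4) = (13.2)^(1/4) = 1.90609.
T₂ = 677.8 × 1.90609 = 1.29×10³ K.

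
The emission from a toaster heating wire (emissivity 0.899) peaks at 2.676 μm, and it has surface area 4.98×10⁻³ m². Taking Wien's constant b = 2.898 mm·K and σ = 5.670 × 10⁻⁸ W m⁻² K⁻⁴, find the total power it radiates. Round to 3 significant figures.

P ≈ 349 W

Wien's law: T = b/λ_max = 2.898×10⁻³/2.676×10⁻⁶ = 1082.96 K.
Area A = 4.98×10⁻³ m².
Then P = εσAT⁴ = 0.899×5.670×10⁻⁸×4.98×10⁻³×(1082.96)⁴ = 349 W.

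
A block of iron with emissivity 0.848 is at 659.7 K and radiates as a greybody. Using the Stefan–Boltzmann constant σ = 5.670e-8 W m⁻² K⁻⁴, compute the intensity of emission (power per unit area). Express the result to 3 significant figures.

Stefan–Boltzmann: I = εσT⁴ = 0.848 × 5.670×10⁻⁸ × (659.7)⁴ = 9.11×10³ W/m².

I ≈ 9.11×10³ W/m²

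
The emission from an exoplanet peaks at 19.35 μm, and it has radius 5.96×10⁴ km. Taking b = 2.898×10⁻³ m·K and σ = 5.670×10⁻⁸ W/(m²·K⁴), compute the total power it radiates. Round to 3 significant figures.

P ≈ 1.27×10¹⁸ W

Wien's law: T = b/λ_max = 2.898×10⁻³/1.935×10⁻⁵ = 149.767 K.
Surface area A = 4πR² = 4π(5.96×10⁷ m)² = 4.46378×10¹⁶ m².
Then P = σAT⁴ = 5.670×10⁻⁸×4.46378×10¹⁶×(149.767)⁴ = 1.27×10¹⁸ W.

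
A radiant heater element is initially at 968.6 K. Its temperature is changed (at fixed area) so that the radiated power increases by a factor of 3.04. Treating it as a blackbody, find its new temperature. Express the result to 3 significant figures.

T₂ ≈ 1.28×10³ K

P ∝ T⁴, so T₂/T₁ = (P₂/P₁)^(1/4) = (3.04)^(1/4) = 1.32044.
T₂ = 968.6 × 1.32044 = 1.28×10³ K.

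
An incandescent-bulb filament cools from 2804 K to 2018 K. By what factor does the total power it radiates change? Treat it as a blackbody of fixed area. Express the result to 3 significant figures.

P₂/P₁ ≈ 0.268

P ∝ T⁴, so P₂/P₁ = (T₂/T₁)⁴ = (2018/2804)⁴ = (0.719686)⁴ = 0.268.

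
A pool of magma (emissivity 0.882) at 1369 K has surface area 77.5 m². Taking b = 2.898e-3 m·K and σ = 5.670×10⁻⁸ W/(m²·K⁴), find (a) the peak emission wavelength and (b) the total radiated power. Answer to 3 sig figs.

(a) λ_max = b/T = 2.898×10⁻³/1369 = 2.117×10⁻⁶ m = 2.12 μm.
Area A = 77.5 m².
(b) P = εσAT⁴ = 0.882×5.670×10⁻⁸×77.5×(1369)⁴ = 1.36×10⁷ W.

λ_max ≈ 2.12 μm; P ≈ 1.36×10⁷ W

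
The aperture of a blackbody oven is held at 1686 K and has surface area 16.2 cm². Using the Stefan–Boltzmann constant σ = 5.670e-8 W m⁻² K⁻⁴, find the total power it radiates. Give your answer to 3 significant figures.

P ≈ 742 W

Area A = 16.2 cm² = 1.62×10⁻³ m².
P = σAT⁴ = 5.670×10⁻⁸ × 1.62×10⁻³ × (1686)⁴ = 742 W.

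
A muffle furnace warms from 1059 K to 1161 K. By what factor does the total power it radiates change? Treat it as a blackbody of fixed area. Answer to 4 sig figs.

P₂/P₁ ≈ 1.445

P ∝ T⁴, so P₂/P₁ = (T₂/T₁)⁴ = (1161/1059)⁴ = (1.09632)⁴ = 1.445.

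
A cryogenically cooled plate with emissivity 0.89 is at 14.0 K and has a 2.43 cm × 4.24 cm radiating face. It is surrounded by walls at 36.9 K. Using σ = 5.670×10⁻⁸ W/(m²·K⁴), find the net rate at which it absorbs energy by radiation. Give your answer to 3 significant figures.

Net gain ≈ 9.44×10⁻⁵ W

Area A = 0.0243 × 0.0424 = 1.03032×10⁻³ m².
Net radiated power P_net = εσA(T⁴ − T₀⁴) = 0.89×5.670×10⁻⁸×1.03032×10⁻³×(14.0⁴ − 36.9⁴).
T⁴ − T₀⁴ = 38416.0 − 1.85398×10⁶ = -1.81556×10⁶ K⁴, so P_net = -9.44×10⁻⁵ W — negative, meaning a net gain of 9.44×10⁻⁵ W.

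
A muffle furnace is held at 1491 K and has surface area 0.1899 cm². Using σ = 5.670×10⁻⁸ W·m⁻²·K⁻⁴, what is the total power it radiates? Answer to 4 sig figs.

P ≈ 5.321 W

Area A = 0.1899 cm² = 1.899×10⁻⁵ m².
P = σAT⁴ = 5.670×10⁻⁸ × 1.899×10⁻⁵ × (1491)⁴ = 5.321 W.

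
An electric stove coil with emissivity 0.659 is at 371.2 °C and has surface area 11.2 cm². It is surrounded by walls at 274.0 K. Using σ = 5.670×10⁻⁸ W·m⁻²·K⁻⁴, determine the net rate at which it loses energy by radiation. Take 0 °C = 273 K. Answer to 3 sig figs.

T = 371.2 °C + 273 = 644.2 K.
Area A = 11.2 cm² = 1.12×10⁻³ m².
Net radiated power P_net = εσA(T⁴ − T₀⁴) = 0.659×5.670×10⁻⁸×1.12×10⁻³×(644.2⁴ − 274.0⁴).
T⁴ − T₀⁴ = 1.72220×10¹¹ − 5.63641×10⁹ = 1.66584×10¹¹ K⁴, so P_net = 6.97 W.

Net loss ≈ 6.97 W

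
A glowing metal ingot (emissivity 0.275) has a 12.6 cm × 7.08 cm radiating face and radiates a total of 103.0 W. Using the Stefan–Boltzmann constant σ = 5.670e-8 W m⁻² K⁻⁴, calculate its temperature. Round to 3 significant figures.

T ≈ 928 K

Area A = 0.126 × 0.0708 = 8.9208×10⁻³ m².
P = εσAT⁴ ⇒ T = (P/(εσA))^(1/4) = (103.0/(0.275×5.670×10⁻⁸×8.9208×10⁻³))^(1/4) = 928 K.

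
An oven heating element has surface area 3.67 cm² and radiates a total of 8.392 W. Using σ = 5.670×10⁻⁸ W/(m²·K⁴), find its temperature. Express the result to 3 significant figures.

Area A = 3.67 cm² = 3.67×10⁻⁴ m².
P = σAT⁴ ⇒ T = (P/(σA))^(1/4) = (8.392/(5.670×10⁻⁸×3.67×10⁻⁴))^(1/4) = 797 K.

T ≈ 797 K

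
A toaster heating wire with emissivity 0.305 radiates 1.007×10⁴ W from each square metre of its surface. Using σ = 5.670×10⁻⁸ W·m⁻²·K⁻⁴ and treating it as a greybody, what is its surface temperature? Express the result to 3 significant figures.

I = εσT⁴, so T = (I/εσ)^(1/4) = (1.007×10⁴/(0.305×5.670×10⁻⁸))^(1/4) = 874 K.

T ≈ 874 K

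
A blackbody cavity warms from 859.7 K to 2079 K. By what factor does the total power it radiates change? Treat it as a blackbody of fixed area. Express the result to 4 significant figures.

P ∝ T⁴, so P₂/P₁ = (T₂/T₁)⁴ = (2079/859.7)⁴ = (2.41829)⁴ = 34.20.

P₂/P₁ ≈ 34.20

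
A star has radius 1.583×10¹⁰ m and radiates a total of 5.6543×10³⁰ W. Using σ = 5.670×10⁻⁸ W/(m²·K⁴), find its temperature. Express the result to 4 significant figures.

Surface area A = 4πR² = 4π(1.583×10¹⁰ m)² = 3.14899×10²¹ m².
P = σAT⁴ ⇒ T = (P/(σA))^(1/4) = (5.6543×10³⁰/(5.670×10⁻⁸×3.14899×10²¹))^(1/4) = 1.334×10⁴ K.

T ≈ 1.334×10⁴ K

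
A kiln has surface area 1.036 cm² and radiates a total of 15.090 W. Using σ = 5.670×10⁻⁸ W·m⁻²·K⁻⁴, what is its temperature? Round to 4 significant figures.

T ≈ 1266 K

Area A = 1.036 cm² = 1.036×10⁻⁴ m².
P = σAT⁴ ⇒ T = (P/(σA))^(1/4) = (15.090/(5.670×10⁻⁸×1.036×10⁻⁴))^(1/4) = 1266 K.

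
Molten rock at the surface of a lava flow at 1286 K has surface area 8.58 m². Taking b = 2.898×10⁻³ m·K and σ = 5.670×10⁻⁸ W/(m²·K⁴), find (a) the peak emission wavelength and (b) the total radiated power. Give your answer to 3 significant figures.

λ_max ≈ 2.25×10³ nm; P ≈ 1.33×10⁶ W

(a) λ_max = b/T = 2.898×10⁻³/1286 = 2.253×10⁻⁶ m = 2.25×10³ nm.
Area A = 8.58 m².
(b) P = σAT⁴ = 5.670×10⁻⁸×8.58×(1286)⁴ = 1.33×10⁶ W.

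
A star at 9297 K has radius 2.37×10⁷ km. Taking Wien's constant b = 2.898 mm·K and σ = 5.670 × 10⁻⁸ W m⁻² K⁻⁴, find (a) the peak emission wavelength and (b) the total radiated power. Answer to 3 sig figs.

λ_max ≈ 312 nm; P ≈ 2.99×10³⁰ W

(a) λ_max = b/T = 2.898×10⁻³/9297 = 3.117×10⁻⁷ m = 312 nm.
Surface area A = 4πR² = 4π(2.37×10¹⁰ m)² = 7.05840×10²¹ m².
(b) P = σAT⁴ = 5.670×10⁻⁸×7.05840×10²¹×(9297)⁴ = 2.99×10³⁰ W.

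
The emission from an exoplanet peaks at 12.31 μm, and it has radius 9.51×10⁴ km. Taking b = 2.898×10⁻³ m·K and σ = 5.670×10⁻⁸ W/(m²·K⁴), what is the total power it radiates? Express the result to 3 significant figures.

P ≈ 1.98×10¹⁹ W

Wien's law: T = b/λ_max = 2.898×10⁻³/1.231×10⁻⁵ = 235.418 K.
Surface area A = 4πR² = 4π(9.51×10⁷ m)² = 1.13650×10¹⁷ m².
Then P = σAT⁴ = 5.670×10⁻⁸×1.13650×10¹⁷×(235.418)⁴ = 1.98×10¹⁹ W.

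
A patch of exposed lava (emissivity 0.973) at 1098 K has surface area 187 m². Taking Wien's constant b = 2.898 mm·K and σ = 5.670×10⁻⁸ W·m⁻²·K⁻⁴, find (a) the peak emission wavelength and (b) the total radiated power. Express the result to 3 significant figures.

(a) λ_max = b/T = 2.898×10⁻³/1098 = 2.639×10⁻⁶ m = 2.64×10³ nm.
Area A = 187 m².
(b) P = εσAT⁴ = 0.973×5.670×10⁻⁸×187×(1098)⁴ = 1.50×10⁷ W.

λ_max ≈ 2.64×10³ nm; P ≈ 1.50×10⁷ W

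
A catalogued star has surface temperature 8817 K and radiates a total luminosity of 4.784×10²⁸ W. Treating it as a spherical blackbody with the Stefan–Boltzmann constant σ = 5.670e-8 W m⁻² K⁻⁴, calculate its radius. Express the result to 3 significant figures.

L = 4πR²σT⁴ ⇒ R = √(L/(4πσT⁴)).
σT⁴ = 3.42662×10⁸ W/m², so R = √(4.784×10²⁸/(4π×3.42662×10⁸)) = 3.33×10⁹ m.

R ≈ 3.33×10⁹ m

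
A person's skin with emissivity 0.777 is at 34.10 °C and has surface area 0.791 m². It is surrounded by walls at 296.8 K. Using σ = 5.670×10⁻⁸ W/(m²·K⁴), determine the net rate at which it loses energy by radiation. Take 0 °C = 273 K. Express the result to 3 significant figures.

T = 34.10 °C + 273 = 307.10 K.
Area A = 0.791 m².
Net radiated power P_net = εσA(T⁴ − T₀⁴) = 0.777×5.670×10⁻⁸×0.791×(307.10⁴ − 296.8⁴).
T⁴ − T₀⁴ = 8.89445×10⁹ − 7.75989×10⁹ = 1.13456×10⁹ K⁴, so P_net = 39.5 W.

Net loss ≈ 39.5 W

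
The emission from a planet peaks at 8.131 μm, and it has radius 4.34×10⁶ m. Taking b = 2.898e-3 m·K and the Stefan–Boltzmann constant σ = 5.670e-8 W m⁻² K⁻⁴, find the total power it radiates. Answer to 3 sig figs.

Wien's law: T = b/λ_max = 2.898×10⁻³/8.131×10⁻⁶ = 356.414 K.
Surface area A = 4πR² = 4π(4.34×10⁶ m)² = 2.36695×10¹⁴ m².
Then P = σAT⁴ = 5.670×10⁻⁸×2.36695×10¹⁴×(356.414)⁴ = 2.17×10¹⁷ W.

P ≈ 2.17×10¹⁷ W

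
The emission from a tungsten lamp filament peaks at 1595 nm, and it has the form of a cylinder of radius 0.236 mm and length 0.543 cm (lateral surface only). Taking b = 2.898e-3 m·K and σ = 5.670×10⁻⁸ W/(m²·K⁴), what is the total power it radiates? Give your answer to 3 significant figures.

Wien's law: T = b/λ_max = 2.898×10⁻³/1.595×10⁻⁶ = 1816.93 K.
Lateral area A = 2πrL = 2π×2.36×10⁻⁴×5.43×10⁻³ = 8.05178×10⁻⁶ m².
Then P = σAT⁴ = 5.670×10⁻⁸×8.05178×10⁻⁶×(1816.93)⁴ = 4.98 W.

P ≈ 4.98 W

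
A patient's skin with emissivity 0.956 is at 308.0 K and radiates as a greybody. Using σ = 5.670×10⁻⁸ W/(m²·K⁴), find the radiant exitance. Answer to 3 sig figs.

I ≈ 488 W/m²

Stefan–Boltzmann: I = εσT⁴ = 0.956 × 5.670×10⁻⁸ × (308.0)⁴ = 488 W/m².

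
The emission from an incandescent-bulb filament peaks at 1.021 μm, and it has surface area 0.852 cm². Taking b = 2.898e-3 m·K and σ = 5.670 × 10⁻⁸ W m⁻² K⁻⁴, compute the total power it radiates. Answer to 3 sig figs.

Wien's law: T = b/λ_max = 2.898×10⁻³/1.021×10⁻⁶ = 2838.39 K.
Area A = 0.852 cm² = 8.52×10⁻⁵ m².
Then P = σAT⁴ = 5.670×10⁻⁸×8.52×10⁻⁵×(2838.39)⁴ = 314 W.

P ≈ 314 W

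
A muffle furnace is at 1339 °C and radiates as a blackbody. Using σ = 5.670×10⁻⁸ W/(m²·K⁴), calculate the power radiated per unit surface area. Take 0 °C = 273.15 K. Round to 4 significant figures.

I ≈ 3.830×10⁵ W/m²

T = 1339 °C + 273.15 = 1612.15 K.
Stefan–Boltzmann: I = σT⁴ = 5.670×10⁻⁸ × (1612.15)⁴ = 3.830×10⁵ W/m².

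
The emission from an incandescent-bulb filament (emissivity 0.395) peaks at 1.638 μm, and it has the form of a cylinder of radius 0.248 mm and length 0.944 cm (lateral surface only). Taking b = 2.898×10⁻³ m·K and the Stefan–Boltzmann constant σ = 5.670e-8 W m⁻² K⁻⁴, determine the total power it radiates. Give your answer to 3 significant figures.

Wien's law: T = b/λ_max = 2.898×10⁻³/1.638×10⁻⁶ = 1769.23 K.
Lateral area A = 2πrL = 2π×2.48×10⁻⁴×9.44×10⁻³ = 1.47097×10⁻⁵ m².
Then P = εσAT⁴ = 0.395×5.670×10⁻⁸×1.47097×10⁻⁵×(1769.23)⁴ = 3.23 W.

P ≈ 3.23 W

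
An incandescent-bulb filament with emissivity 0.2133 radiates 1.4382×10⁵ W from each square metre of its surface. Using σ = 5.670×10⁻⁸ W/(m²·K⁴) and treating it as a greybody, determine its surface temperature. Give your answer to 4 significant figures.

I = εσT⁴, so T = (I/εσ)^(1/4) = (1.4382×10⁵/(0.2133×5.670×10⁻⁸))^(1/4) = 1857 K.

T ≈ 1857 K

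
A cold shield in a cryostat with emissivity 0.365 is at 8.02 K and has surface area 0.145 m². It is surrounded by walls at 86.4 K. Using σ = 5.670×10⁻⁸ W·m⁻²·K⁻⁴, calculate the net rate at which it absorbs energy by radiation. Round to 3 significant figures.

Net gain ≈ 0.167 W

Area A = 0.145 m².
Net radiated power P_net = εσA(T⁴ − T₀⁴) = 0.365×5.670×10⁻⁸×0.145×(8.02⁴ − 86.4⁴).
T⁴ − T₀⁴ = 4137.11 − 5.57256×10⁷ = -5.57215×10⁷ K⁴, so P_net = -0.167 W — negative, meaning a net gain of 0.167 W.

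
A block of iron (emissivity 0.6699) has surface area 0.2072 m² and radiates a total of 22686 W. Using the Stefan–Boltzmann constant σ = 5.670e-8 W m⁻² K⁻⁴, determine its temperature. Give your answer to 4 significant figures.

Area A = 0.2072 m².
P = εσAT⁴ ⇒ T = (P/(εσA))^(1/4) = (22686/(0.6699×5.670×10⁻⁸×0.2072))^(1/4) = 1303 K.

T ≈ 1303 K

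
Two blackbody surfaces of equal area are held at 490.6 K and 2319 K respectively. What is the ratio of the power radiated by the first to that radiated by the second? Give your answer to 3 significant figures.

With equal areas, P₁/P₂ = (T₁/T₂)⁴ = (490.6/2319)⁴ = 2.00×10⁻³.

P₁/P₂ ≈ 2.00×10⁻³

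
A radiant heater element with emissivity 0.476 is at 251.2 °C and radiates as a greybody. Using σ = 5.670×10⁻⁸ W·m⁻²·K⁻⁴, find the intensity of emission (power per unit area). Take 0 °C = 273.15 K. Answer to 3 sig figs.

T = 251.2 °C + 273.15 = 524.35 K.
Stefan–Boltzmann: I = εσT⁴ = 0.476 × 5.670×10⁻⁸ × (524.35)⁴ = 2.04×10³ W/m².

I ≈ 2.04×10³ W/m²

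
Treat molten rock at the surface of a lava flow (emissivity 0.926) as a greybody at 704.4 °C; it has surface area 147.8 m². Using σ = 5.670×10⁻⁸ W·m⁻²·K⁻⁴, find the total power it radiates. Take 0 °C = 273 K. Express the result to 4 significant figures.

T = 704.4 °C + 273 = 977.4 K.
Area A = 147.8 m².
P = εσAT⁴ = 0.926 × 5.670×10⁻⁸ × 147.8 × (977.4)⁴ = 7.082×10⁶ W.

P ≈ 7.082×10⁶ W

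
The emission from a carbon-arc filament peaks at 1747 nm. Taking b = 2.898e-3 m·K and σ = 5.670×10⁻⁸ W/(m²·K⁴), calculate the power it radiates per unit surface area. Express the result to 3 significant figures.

I ≈ 4.29×10⁵ W/m²

Wien's law: T = b/λ_max = 2.898×10⁻³/1.747×10⁻⁶ = 1658.84 K.
Then I = σT⁴ = 5.670×10⁻⁸×(1658.84)⁴ = 4.29×10⁵ W/m².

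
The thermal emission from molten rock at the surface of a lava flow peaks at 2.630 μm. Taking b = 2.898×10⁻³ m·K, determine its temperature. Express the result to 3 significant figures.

T ≈ 1.10×10³ K

Wien's law gives T = b/λ_max = (2.898×10⁻³ m·K)/(2.630×10⁻⁶ m) = 1.10×10³ K.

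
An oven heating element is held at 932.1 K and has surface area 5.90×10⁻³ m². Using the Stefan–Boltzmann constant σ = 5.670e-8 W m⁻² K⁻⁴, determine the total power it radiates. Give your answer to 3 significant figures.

Area A = 5.90×10⁻³ m².
P = σAT⁴ = 5.670×10⁻⁸ × 5.90×10⁻³ × (932.1)⁴ = 253 W.

P ≈ 253 W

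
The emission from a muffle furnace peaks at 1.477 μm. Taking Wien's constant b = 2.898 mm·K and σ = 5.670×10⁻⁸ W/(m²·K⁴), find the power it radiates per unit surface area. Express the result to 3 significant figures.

I ≈ 8.40×10⁵ W/m²

Wien's law: T = b/λ_max = 2.898×10⁻³/1.477×10⁻⁶ = 1962.09 K.
Then I = σT⁴ = 5.670×10⁻⁸×(1962.09)⁴ = 8.40×10⁵ W/m².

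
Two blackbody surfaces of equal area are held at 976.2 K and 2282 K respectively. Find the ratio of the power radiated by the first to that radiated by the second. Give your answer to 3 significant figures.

With equal areas, P₁/P₂ = (T₁/T₂)⁴ = (976.2/2282)⁴ = 0.0335.

P₁/P₂ ≈ 0.0335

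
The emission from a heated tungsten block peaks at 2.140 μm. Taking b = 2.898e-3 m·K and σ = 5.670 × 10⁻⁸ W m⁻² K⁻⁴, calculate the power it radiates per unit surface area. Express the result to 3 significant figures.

Wien's law: T = b/λ_max = 2.898×10⁻³/2.140×10⁻⁶ = 1354.21 K.
Then I = σT⁴ = 5.670×10⁻⁸×(1354.21)⁴ = 1.91×10⁵ W/m².

I ≈ 1.91×10⁵ W/m²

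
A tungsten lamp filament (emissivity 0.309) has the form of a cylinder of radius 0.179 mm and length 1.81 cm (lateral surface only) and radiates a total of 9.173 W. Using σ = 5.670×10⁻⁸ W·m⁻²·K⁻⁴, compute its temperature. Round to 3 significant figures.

Lateral area A = 2πrL = 2π×1.79×10⁻⁴×0.0181 = 2.03569×10⁻⁵ m².
P = εσAT⁴ ⇒ T = (P/(εσA))^(1/4) = (9.173/(0.309×5.670×10⁻⁸×2.03569×10⁻⁵))^(1/4) = 2.25×10³ K.

T ≈ 2.25×10³ K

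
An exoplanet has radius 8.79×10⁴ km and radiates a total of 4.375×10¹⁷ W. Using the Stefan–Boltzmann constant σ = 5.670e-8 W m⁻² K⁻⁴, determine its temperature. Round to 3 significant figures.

T ≈ 94.4 K

Surface area A = 4πR² = 4π(8.79×10⁷ m)² = 9.70929×10¹⁶ m².
P = σAT⁴ ⇒ T = (P/(σA))^(1/4) = (4.375×10¹⁷/(5.670×10⁻⁸×9.70929×10¹⁶))^(1/4) = 94.4 K.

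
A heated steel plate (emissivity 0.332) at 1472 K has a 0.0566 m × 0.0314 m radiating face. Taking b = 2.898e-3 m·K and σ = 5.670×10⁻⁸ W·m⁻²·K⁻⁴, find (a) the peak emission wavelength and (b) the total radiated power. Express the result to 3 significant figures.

λ_max ≈ 1.97 μm; P ≈ 157 W

(a) λ_max = b/T = 2.898×10⁻³/1472 = 1.969×10⁻⁶ m = 1.97 μm.
Area A = 0.0566 × 0.0314 = 1.77724×10⁻³ m².
(b) P = εσAT⁴ = 0.332×5.670×10⁻⁸×1.77724×10⁻³×(1472)⁴ = 157 W.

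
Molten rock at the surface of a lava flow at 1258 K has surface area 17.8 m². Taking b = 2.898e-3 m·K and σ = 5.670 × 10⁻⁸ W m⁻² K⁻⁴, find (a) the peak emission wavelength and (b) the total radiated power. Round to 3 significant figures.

(a) λ_max = b/T = 2.898×10⁻³/1258 = 2.304×10⁻⁶ m = 2.30 μm.
Area A = 17.8 m².
(b) P = σAT⁴ = 5.670×10⁻⁸×17.8×(1258)⁴ = 2.53×10⁶ W.

λ_max ≈ 2.30 μm; P ≈ 2.53×10⁶ W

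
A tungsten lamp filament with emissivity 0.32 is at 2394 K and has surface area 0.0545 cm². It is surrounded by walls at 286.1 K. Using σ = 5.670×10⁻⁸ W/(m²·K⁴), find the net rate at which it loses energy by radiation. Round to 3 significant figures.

Area A = 0.0545 cm² = 5.45×10⁻⁶ m².
Net radiated power P_net = εσA(T⁴ − T₀⁴) = 0.32×5.670×10⁻⁸×5.45×10⁻⁶×(2394⁴ − 286.1⁴).
T⁴ − T₀⁴ = 3.28471×10¹³ − 6.69995×10⁹ = 3.28404×10¹³ K⁴, so P_net = 3.25 W.

Net loss ≈ 3.25 W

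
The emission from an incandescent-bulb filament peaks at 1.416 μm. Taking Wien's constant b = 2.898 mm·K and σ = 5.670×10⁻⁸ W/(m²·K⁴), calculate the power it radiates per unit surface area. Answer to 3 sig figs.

I ≈ 9.95×10⁵ W/m²

Wien's law: T = b/λ_max = 2.898×10⁻³/1.416×10⁻⁶ = 2046.61 K.
Then I = σT⁴ = 5.670×10⁻⁸×(2046.61)⁴ = 9.95×10⁵ W/m².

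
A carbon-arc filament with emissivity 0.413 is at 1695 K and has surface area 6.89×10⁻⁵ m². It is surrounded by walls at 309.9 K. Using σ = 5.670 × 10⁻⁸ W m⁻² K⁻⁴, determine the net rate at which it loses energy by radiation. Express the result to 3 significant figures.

Area A = 6.89×10⁻⁵ m².
Net radiated power P_net = εσA(T⁴ − T₀⁴) = 0.413×5.670×10⁻⁸×6.89×10⁻⁵×(1695⁴ − 309.9⁴).
T⁴ − T₀⁴ = 8.25427×10¹² − 9.22330×10⁹ = 8.24505×10¹² K⁴, so P_net = 13.3 W.

Net loss ≈ 13.3 W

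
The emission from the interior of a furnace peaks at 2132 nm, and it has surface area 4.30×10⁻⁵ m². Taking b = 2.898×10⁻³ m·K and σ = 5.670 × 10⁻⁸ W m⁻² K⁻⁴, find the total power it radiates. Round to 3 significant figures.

P ≈ 8.32 W

Wien's law: T = b/λ_max = 2.898×10⁻³/2.132×10⁻⁶ = 1359.29 K.
Area A = 4.30×10⁻⁵ m².
Then P = σAT⁴ = 5.670×10⁻⁸×4.30×10⁻⁵×(1359.29)⁴ = 8.32 W.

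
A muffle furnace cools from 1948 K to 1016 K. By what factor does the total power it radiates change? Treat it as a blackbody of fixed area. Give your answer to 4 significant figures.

P ∝ T⁴, so P₂/P₁ = (T₂/T₁)⁴ = (1016/1948)⁴ = (0.521561)⁴ = 0.07400.

P₂/P₁ ≈ 0.07400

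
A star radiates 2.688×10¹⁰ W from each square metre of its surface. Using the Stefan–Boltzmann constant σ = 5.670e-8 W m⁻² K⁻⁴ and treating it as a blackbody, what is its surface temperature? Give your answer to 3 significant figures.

T ≈ 2.62×10⁴ K

I = σT⁴, so T = (I/σ)^(1/4) = (2.688×10¹⁰/(5.670×10⁻⁸))^(1/4) = 2.62×10⁴ K.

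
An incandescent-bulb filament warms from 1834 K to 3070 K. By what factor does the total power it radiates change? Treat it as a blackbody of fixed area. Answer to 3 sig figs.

P ∝ T⁴, so P₂/P₁ = (T₂/T₁)⁴ = (3070/1834)⁴ = (1.67394)⁴ = 7.85.

P₂/P₁ ≈ 7.85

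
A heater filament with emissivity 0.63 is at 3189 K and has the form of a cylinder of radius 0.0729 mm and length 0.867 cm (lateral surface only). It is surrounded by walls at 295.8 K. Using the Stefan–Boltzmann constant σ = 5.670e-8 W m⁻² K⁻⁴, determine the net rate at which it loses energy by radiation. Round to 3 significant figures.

Net loss ≈ 14.7 W

Lateral area A = 2πrL = 2π×7.29×10⁻⁵×8.67×10⁻³ = 3.97124×10⁻⁶ m².
Net radiated power P_net = εσA(T⁴ − T₀⁴) = 0.63×5.670×10⁻⁸×3.97124×10⁻⁶×(3189⁴ − 295.8⁴).
T⁴ − T₀⁴ = 1.03423×10¹⁴ − 7.65584×10⁹ = 1.03415×10¹⁴ K⁴, so P_net = 14.7 W.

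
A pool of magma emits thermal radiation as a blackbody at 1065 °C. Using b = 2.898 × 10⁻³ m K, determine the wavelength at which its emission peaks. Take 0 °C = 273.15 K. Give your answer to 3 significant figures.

T = 1065 °C + 273.15 = 1338.15 K.
Wien's displacement law: λ_max = b/T = (2.898×10⁻³ m·K)/(1338.15 K) = 2.166×10⁻⁶ m.
That is 2.17×10³ nm, in the infrared range.

λ_max ≈ 2.17×10³ nm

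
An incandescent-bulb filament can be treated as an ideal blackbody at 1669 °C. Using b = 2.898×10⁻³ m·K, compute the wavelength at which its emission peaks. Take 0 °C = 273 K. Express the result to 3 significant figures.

λ_max ≈ 1.49 μm

T = 1669 °C + 273 = 1942 K.
Wien's displacement law: λ_max = b/T = (2.898×10⁻³ m·K)/(1942 K) = 1.492×10⁻⁶ m.
That is 1.49 μm, in the infrared range.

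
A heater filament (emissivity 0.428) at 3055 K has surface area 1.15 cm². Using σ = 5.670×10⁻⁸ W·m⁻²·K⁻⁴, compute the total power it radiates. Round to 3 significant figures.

Area A = 1.15 cm² = 1.15×10⁻⁴ m².
P = εσAT⁴ = 0.428 × 5.670×10⁻⁸ × 1.15×10⁻⁴ × (3055)⁴ = 243 W.

P ≈ 243 W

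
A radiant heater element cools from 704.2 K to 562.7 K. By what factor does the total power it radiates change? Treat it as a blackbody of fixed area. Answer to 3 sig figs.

P₂/P₁ ≈ 0.408

P ∝ T⁴, so P₂/P₁ = (T₂/T₁)⁴ = (562.7/704.2)⁴ = (0.799063)⁴ = 0.408.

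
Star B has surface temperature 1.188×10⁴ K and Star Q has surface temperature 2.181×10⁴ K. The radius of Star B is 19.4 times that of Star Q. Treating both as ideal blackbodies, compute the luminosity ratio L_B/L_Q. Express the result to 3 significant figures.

L ∝ R²T⁴, so L_B/L_Q = (R_B/R_Q)²(T_B/T_Q)⁴ = (19.4)² × (1.188×10⁴/2.181×10⁴)⁴ = 376.36 × 0.0880325 = 33.1.

L_B/L_Q ≈ 33.1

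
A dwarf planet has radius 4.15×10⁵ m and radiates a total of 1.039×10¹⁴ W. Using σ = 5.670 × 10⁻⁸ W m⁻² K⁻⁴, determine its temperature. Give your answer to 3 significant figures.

T ≈ 171 K

Surface area A = 4πR² = 4π(4.15×10⁵ m)² = 2.16424×10¹² m².
P = σAT⁴ ⇒ T = (P/(σA))^(1/4) = (1.039×10¹⁴/(5.670×10⁻⁸×2.16424×10¹²))^(1/4) = 171 K.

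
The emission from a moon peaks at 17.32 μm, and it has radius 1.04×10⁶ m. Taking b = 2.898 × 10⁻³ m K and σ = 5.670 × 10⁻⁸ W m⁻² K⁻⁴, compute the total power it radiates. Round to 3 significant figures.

P ≈ 6.04×10¹⁴ W

Wien's law: T = b/λ_max = 2.898×10⁻³/1.732×10⁻⁵ = 167.321 K.
Surface area A = 4πR² = 4π(1.04×10⁶ m)² = 1.35918×10¹³ m².
Then P = σAT⁴ = 5.670×10⁻⁸×1.35918×10¹³×(167.321)⁴ = 6.04×10¹⁴ W.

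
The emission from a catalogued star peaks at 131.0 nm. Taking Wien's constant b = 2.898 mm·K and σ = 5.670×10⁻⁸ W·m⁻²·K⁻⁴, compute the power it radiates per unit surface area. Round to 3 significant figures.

I ≈ 1.36×10¹⁰ W/m²

Wien's law: T = b/λ_max = 2.898×10⁻³/1.310×10⁻⁷ = 22122.1 K.
Then I = σT⁴ = 5.670×10⁻⁸×(22122.1)⁴ = 1.36×10¹⁰ W/m².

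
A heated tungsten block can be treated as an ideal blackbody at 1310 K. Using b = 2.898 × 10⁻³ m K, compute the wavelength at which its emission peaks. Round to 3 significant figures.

λ_max ≈ 2.21 μm

Wien's displacement law: λ_max = b/T = (2.898×10⁻³ m·K)/(1310 K) = 2.212×10⁻⁶ m.
That is 2.21 μm, in the infrared range.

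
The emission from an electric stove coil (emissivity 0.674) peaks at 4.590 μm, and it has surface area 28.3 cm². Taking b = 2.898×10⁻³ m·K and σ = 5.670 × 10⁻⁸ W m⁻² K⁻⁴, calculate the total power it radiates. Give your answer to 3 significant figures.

P ≈ 17.2 W

Wien's law: T = b/λ_max = 2.898×10⁻³/4.590×10⁻⁶ = 631.373 K.
Area A = 28.3 cm² = 2.83×10⁻³ m².
Then P = εσAT⁴ = 0.674×5.670×10⁻⁸×2.83×10⁻³×(631.373)⁴ = 17.2 W.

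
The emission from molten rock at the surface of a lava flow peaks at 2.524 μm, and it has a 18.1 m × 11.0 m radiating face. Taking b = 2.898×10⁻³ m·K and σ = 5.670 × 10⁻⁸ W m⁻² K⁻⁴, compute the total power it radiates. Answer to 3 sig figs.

P ≈ 1.96×10⁷ W

Wien's law: T = b/λ_max = 2.898×10⁻³/2.524×10⁻⁶ = 1148.18 K.
Area A = 18.1 × 11.0 = 199.1 m².
Then P = σAT⁴ = 5.670×10⁻⁸×199.1×(1148.18)⁴ = 1.96×10⁷ W.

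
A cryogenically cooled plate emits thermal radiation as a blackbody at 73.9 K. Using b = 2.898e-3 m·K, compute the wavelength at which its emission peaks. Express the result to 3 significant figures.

Wien's displacement law: λ_max = b/T = (2.898×10⁻³ m·K)/(73.9 K) = 3.922×10⁻⁵ m.
That is 39.2 μm, in the infrared range.

λ_max ≈ 39.2 μm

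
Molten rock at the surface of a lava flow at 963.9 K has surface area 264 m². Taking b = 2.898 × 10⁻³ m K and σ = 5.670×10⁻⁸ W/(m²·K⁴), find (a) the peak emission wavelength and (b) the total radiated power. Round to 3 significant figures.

λ_max ≈ 3.01 μm; P ≈ 1.29×10⁷ W

(a) λ_max = b/T = 2.898×10⁻³/963.9 = 3.007×10⁻⁶ m = 3.01 μm.
Area A = 264 m².
(b) P = σAT⁴ = 5.670×10⁻⁸×264×(963.9)⁴ = 1.29×10⁷ W.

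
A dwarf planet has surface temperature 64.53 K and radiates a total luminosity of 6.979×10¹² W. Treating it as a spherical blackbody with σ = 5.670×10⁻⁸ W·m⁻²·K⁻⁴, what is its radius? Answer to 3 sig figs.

L = 4πR²σT⁴ ⇒ R = √(L/(4πσT⁴)).
σT⁴ = 0.983172 W/m², so R = √(6.979×10¹²/(4π×0.983172)) = 7.52×10⁵ m.

R ≈ 7.52×10⁵ m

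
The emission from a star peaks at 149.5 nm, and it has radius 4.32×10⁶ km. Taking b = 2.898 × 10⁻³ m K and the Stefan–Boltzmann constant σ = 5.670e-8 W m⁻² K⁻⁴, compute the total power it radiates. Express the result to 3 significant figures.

P ≈ 1.88×10³⁰ W

Wien's law: T = b/λ_max = 2.898×10⁻³/1.495×10⁻⁷ = 19384.6 K.
Surface area A = 4πR² = 4π(4.32×10⁹ m)² = 2.34519×10²⁰ m².
Then P = σAT⁴ = 5.670×10⁻⁸×2.34519×10²⁰×(19384.6)⁴ = 1.88×10³⁰ W.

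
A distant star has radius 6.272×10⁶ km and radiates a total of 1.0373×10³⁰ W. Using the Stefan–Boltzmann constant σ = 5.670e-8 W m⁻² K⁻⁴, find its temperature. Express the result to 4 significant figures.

Surface area A = 4πR² = 4π(6.272×10⁹ m)² = 4.94336×10²⁰ m².
P = σAT⁴ ⇒ T = (P/(σA))^(1/4) = (1.0373×10³⁰/(5.670×10⁻⁸×4.94336×10²⁰))^(1/4) = 1.387×10⁴ K.

T ≈ 1.387×10⁴ K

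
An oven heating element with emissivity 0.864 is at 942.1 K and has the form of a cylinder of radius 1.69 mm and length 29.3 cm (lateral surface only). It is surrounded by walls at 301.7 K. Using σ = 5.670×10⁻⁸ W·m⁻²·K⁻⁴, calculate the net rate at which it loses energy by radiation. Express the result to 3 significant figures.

Lateral area A = 2πrL = 2π×1.69×10⁻³×0.293 = 3.11124×10⁻³ m².
Net radiated power P_net = εσA(T⁴ − T₀⁴) = 0.864×5.670×10⁻⁸×3.11124×10⁻³×(942.1⁴ − 301.7⁴).
T⁴ − T₀⁴ = 7.87749×10¹¹ − 8.28517×10⁹ = 7.79464×10¹¹ K⁴, so P_net = 119 W.

Net loss ≈ 119 W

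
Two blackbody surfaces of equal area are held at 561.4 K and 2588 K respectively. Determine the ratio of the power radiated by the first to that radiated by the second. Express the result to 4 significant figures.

With equal areas, P₁/P₂ = (T₁/T₂)⁴ = (561.4/2588)⁴ = 2.214×10⁻³.

P₁/P₂ ≈ 2.214×10⁻³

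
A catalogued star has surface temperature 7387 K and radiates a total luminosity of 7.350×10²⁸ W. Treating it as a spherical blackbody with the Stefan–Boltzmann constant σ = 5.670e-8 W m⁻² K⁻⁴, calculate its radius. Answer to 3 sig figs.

L = 4πR²σT⁴ ⇒ R = √(L/(4πσT⁴)).
σT⁴ = 1.68832×10⁸ W/m², so R = √(7.350×10²⁸/(4π×1.68832×10⁸)) = 5.89×10⁹ m.

R ≈ 5.89×10⁹ m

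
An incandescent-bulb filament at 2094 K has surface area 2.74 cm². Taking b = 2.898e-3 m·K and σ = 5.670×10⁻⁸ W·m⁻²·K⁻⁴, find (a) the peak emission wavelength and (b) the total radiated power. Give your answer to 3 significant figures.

(a) λ_max = b/T = 2.898×10⁻³/2094 = 1.384×10⁻⁶ m = 1.38 μm.
Area A = 2.74 cm² = 2.74×10⁻⁴ m².
(b) P = σAT⁴ = 5.670×10⁻⁸×2.74×10⁻⁴×(2094)⁴ = 299 W.

λ_max ≈ 1.38 μm; P ≈ 299 W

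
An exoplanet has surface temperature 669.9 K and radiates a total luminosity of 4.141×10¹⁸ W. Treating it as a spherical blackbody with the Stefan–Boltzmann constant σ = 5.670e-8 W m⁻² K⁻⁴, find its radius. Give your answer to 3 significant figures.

R ≈ 5.37×10⁶ m

L = 4πR²σT⁴ ⇒ R = √(L/(4πσT⁴)).
σT⁴ = 11418.9 W/m², so R = √(4.141×10¹⁸/(4π×11418.9)) = 5.37×10⁶ m.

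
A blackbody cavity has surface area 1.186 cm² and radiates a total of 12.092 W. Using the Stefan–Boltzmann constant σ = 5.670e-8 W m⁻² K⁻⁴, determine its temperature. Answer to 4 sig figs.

T ≈ 1158 K

Area A = 1.186 cm² = 1.186×10⁻⁴ m².
P = σAT⁴ ⇒ T = (P/(σA))^(1/4) = (12.092/(5.670×10⁻⁸×1.186×10⁻⁴))^(1/4) = 1158 K.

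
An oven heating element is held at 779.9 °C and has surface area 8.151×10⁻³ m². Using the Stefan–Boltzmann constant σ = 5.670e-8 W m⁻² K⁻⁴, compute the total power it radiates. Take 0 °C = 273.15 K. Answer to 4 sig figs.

P ≈ 568.3 W

T = 779.9 °C + 273.15 = 1053.05 K.
Area A = 8.151×10⁻³ m².
P = σAT⁴ = 5.670×10⁻⁸ × 8.151×10⁻³ × (1053.05)⁴ = 568.3 W.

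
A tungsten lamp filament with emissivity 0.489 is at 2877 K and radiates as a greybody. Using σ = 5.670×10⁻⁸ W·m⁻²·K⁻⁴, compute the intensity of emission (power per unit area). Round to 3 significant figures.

Stefan–Boltzmann: I = εσT⁴ = 0.489 × 5.670×10⁻⁸ × (2877)⁴ = 1.90×10⁶ W/m².

I ≈ 1.90×10⁶ W/m²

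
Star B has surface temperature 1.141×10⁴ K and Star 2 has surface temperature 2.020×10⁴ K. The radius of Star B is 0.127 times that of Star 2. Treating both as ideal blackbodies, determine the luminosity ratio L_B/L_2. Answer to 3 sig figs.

L ∝ R²T⁴, so L_B/L_2 = (R_B/R_2)²(T_B/T_2)⁴ = (0.127)² × (1.141×10⁴/2.020×10⁴)⁴ = 0.016129 × 0.101797 = 1.64×10⁻³.

L_B/L_2 ≈ 1.64×10⁻³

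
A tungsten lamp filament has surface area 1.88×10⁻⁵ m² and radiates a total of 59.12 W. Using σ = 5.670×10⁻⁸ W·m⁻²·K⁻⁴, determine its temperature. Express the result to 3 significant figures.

T ≈ 2.73×10³ K

Area A = 1.88×10⁻⁵ m².
P = σAT⁴ ⇒ T = (P/(σA))^(1/4) = (59.12/(5.670×10⁻⁸×1.88×10⁻⁵))^(1/4) = 2.73×10³ K.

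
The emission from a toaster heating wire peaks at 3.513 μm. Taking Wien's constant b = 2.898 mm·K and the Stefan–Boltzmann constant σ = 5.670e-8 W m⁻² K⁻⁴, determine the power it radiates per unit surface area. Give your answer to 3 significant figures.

Wien's law: T = b/λ_max = 2.898×10⁻³/3.513×10⁻⁶ = 824.936 K.
Then I = σT⁴ = 5.670×10⁻⁸×(824.936)⁴ = 2.63×10⁴ W/m².

I ≈ 2.63×10⁴ W/m²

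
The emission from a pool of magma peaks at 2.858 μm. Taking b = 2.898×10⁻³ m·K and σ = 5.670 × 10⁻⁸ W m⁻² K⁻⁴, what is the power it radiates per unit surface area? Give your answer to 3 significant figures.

I ≈ 5.99×10⁴ W/m²

Wien's law: T = b/λ_max = 2.898×10⁻³/2.858×10⁻⁶ = 1014.00 K.
Then I = σT⁴ = 5.670×10⁻⁸×(1014.00)⁴ = 5.99×10⁴ W/m².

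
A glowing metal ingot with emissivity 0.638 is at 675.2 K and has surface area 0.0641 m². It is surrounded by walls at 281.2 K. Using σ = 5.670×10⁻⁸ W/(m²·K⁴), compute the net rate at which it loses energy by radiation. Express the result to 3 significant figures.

Area A = 0.0641 m².
Net radiated power P_net = εσA(T⁴ − T₀⁴) = 0.638×5.670×10⁻⁸×0.0641×(675.2⁴ − 281.2⁴).
T⁴ − T₀⁴ = 2.07840×10¹¹ − 6.25261×10⁹ = 2.01587×10¹¹ K⁴, so P_net = 467 W.

Net loss ≈ 467 W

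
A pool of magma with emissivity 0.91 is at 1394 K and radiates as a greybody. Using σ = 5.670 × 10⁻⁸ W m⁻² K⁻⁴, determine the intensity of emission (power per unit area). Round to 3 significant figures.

I ≈ 1.95×10⁵ W/m²

Stefan–Boltzmann: I = εσT⁴ = 0.91 × 5.670×10⁻⁸ × (1394)⁴ = 1.95×10⁵ W/m².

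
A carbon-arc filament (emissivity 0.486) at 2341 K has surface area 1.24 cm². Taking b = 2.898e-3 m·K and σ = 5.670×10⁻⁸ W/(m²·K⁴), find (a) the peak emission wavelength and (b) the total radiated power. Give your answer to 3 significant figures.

(a) λ_max = b/T = 2.898×10⁻³/2341 = 1.238×10⁻⁶ m = 1.24 μm.
Area A = 1.24 cm² = 1.24×10⁻⁴ m².
(b) P = εσAT⁴ = 0.486×5.670×10⁻⁸×1.24×10⁻⁴×(2341)⁴ = 103 W.

λ_max ≈ 1.24 μm; P ≈ 103 W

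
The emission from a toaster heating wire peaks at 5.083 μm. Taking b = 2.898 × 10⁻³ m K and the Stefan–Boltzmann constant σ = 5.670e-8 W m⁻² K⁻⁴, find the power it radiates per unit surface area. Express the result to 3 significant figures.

I ≈ 5.99×10³ W/m²

Wien's law: T = b/λ_max = 2.898×10⁻³/5.083×10⁻⁶ = 570.136 K.
Then I = σT⁴ = 5.670×10⁻⁸×(570.136)⁴ = 5.99×10³ W/m².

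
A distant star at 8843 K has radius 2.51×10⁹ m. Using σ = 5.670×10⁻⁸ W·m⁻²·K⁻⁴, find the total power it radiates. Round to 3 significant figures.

P ≈ 2.74×10²⁸ W

Surface area A = 4πR² = 4π(2.51×10⁹ m)² = 7.91694×10¹⁹ m².
P = σAT⁴ = 5.670×10⁻⁸ × 7.91694×10¹⁹ × (8843)⁴ = 2.74×10²⁸ W.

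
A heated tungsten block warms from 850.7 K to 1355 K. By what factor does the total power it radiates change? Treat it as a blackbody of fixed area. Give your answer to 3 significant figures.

P ∝ T⁴, so P₂/P₁ = (T₂/T₁)⁴ = (1355/850.7)⁴ = (1.59281)⁴ = 6.44.

P₂/P₁ ≈ 6.44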